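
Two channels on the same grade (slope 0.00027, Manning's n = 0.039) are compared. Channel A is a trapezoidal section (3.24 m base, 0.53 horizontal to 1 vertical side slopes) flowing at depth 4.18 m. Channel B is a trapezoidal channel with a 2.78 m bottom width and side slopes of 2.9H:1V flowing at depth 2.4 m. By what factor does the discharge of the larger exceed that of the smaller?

1.19

Channel A: With bottom width b = 3.24 m and side slope z = 0.53: A = (b + zy)y = (3.24 + 0.53×4.18)×4.18 = 22.8 m²; P = b + 2y√(1+z²) = 3.24 + 2×4.18×1.132 = 12.7 m. Hydraulic radius R = A/P = 22.8/12.7 = 1.795 m. Q_A = (1/0.039)·22.8·1.795^(2/3)·√0.00027 = 14.19 m³/s.
Channel B: With bottom width b = 2.78 m and side slope z = 2.9: A = (b + zy)y = (2.78 + 2.9×2.4)×2.4 = 23.38 m²; P = b + 2y√(1+z²) = 2.78 + 2×2.4×3.068 = 17.5 m. Hydraulic radius R = A/P = 23.38/17.5 = 1.335 m. Q_B = (1/0.039)·23.38·1.335^(2/3)·√0.00027 = 11.94 m³/s.
The larger discharge is 14.19 m³/s and the smaller is 11.94 m³/s; the ratio is 1.19.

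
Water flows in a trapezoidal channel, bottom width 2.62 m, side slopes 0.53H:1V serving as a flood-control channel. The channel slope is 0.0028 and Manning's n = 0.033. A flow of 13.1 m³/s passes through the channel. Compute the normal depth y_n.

y_n = 2.1 m

Manning's equation rearranged: A R^(2/3) = nQ / (1·√S) = 0.033 × 13.1 / (√0.0028) = 8.17.
Try y = 2.59 m: A R^(2/3) = 11.8 — over.
Try y = 2.1 m: A R^(2/3) = 8.166 — close enough.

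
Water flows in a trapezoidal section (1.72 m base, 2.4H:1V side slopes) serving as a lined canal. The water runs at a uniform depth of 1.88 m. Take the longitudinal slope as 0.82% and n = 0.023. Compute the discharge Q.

With bottom width b = 1.72 m and side slope z = 2.4: A = (b + zy)y = (1.72 + 2.4×1.88)×1.88 = 11.72 m²; P = b + 2y√(1+z²) = 1.72 + 2×1.88×2.6 = 11.5 m.
Hydraulic radius R = A/P = 11.72/11.5 = 1.019 m.
Manning's equation: Q = (1/n) A R^(2/3) S^(1/2) = (1/0.023) × 11.72 × 1.019^(2/3) × 0.0082^(1/2) = 46.7 m³/s.

Q = 46.7 m³/s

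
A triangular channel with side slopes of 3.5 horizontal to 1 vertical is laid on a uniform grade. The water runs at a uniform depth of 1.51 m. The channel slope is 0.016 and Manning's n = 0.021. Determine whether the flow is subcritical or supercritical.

supercritical

For a triangular section with side slope z = 3.5: A = zy² = 3.5×1.51² = 7.98 m²; P = 2y√(1+z²) = 2×1.51×3.64 = 10.99 m.
Hydraulic radius R = A/P = 7.98/10.99 = 0.726 m.
V = (1/n) R^(2/3) √S = (1/0.021) × 0.726^(2/3) × √0.016 = 4.865 m/s. Hydraulic depth D_h = A/T = 7.98/10.57 = 0.755 m.
Froude number Fr = V/√(g·D_h) = 4.865/√(9.81×0.755) = 1.79, which is greater than 1, so the flow is supercritical.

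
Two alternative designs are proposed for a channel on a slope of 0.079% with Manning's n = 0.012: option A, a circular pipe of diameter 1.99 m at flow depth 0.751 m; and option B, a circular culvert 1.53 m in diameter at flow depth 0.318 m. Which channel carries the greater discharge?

Channel A: For a circular section of diameter D = 1.99 m at depth y = 0.751 m, the central angle is θ = 2 arccos(1 − 2y/D) = 2.646 rad. Then A = (D²/8)(θ − sin θ) = 1.074 m² and P = Dθ/2 = 2.633 m. Hydraulic radius R = A/P = 1.074/2.633 = 0.4081 m. Q_A = (1/0.012)·1.074·0.4081^(2/3)·√0.00079 = 1.385 m³/s.
Channel B: For a circular section of diameter D = 1.53 m at depth y = 0.318 m, the central angle is θ = 2 arccos(1 − 2y/D) = 1.894 rad. Then A = (D²/8)(θ − sin θ) = 0.2766 m² and P = Dθ/2 = 1.449 m. Hydraulic radius R = A/P = 0.2766/1.449 = 0.1909 m. Q_B = (1/0.012)·0.2766·0.1909^(2/3)·√0.00079 = 0.2148 m³/s.
Q_A = 1.385 m³/s vs Q_B = 0.2148 m³/s, so channel A carries more.

channel A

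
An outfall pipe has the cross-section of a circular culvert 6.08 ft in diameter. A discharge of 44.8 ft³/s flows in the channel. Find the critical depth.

y_c = 1.77 ft

At critical depth, Q² T / (g A³) = 1, i.e. A³/T = Q²/g = 44.8²/32.2 = 62.33.
At y = 2.25 ft: A³/T = 158.7 — high.
At y = 1.46 ft: A³/T = 29.68 — low.
At y = 1.77 ft: A³/T = 62.79 — ≈ 62.33.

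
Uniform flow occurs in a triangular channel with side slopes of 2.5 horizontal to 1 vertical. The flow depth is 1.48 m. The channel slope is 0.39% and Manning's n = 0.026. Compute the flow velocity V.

V = 1.87 m/s

For a triangular section with side slope z = 2.5: A = zy² = 2.5×1.48² = 5.476 m²; P = 2y√(1+z²) = 2×1.48×2.693 = 7.97 m.
Hydraulic radius R = A/P = 5.476/7.97 = 0.6871 m.
From Manning's equation, V = (1/n) R^(2/3) S^(1/2) = (1/0.026) × 0.6871^(2/3) × 0.0039^(1/2) = 1.87 m/s.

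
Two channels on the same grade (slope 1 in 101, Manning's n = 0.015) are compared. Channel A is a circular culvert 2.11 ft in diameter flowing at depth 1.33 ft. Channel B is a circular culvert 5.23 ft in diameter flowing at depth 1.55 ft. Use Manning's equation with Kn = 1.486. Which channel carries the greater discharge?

Channel A: For a circular section of diameter D = 2.11 ft at depth y = 1.33 ft, the central angle is θ = 2 arccos(1 − 2y/D) = 3.669 rad. Then A = (D²/8)(θ − sin θ) = 2.322 ft² and P = Dθ/2 = 3.871 ft. Hydraulic radius R = A/P = 2.322/3.871 = 0.5999 ft. Q_A = (1.486/0.015)·2.322·0.5999^(2/3)·√0.009901 = 16.28 ft³/s.
Channel B: For a circular section of diameter D = 5.23 ft at depth y = 1.55 ft, the central angle is θ = 2 arccos(1 − 2y/D) = 2.303 rad. Then A = (D²/8)(θ − sin θ) = 5.33 ft² and P = Dθ/2 = 6.021 ft. Hydraulic radius R = A/P = 5.33/6.021 = 0.8851 ft. Q_B = (1.486/0.015)·5.33·0.8851^(2/3)·√0.009901 = 48.43 ft³/s.
Q_A = 16.28 ft³/s vs Q_B = 48.43 ft³/s, so channel B carries more.

channel B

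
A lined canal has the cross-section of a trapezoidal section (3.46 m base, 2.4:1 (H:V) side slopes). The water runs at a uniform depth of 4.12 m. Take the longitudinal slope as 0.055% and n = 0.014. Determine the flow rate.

Q = 156 m³/s

With bottom width b = 3.46 m and side slope z = 2.4: A = (b + zy)y = (3.46 + 2.4×4.12)×4.12 = 54.99 m²; P = b + 2y√(1+z²) = 3.46 + 2×4.12×2.6 = 24.88 m.
Hydraulic radius R = A/P = 54.99/24.88 = 2.21 m.
Manning's equation: Q = (1/n) A R^(2/3) S^(1/2) = (1/0.014) × 54.99 × 2.21^(2/3) × 0.00055^(1/2) = 156 m³/s.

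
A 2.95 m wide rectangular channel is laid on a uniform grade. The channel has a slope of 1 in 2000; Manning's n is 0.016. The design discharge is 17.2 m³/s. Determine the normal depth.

y_n = 3.97 m

Manning's equation rearranged: A R^(2/3) = nQ / (1·√S) = 0.016 × 17.2 / (√0.0005) = 12.31.
Try y = 3.33 m: A R^(2/3) = 9.968 — short.
Try y = 5.08 m: A R^(2/3) = 16.38 — over.
Try y = 3.97 m: A R^(2/3) = 12.29 — matches.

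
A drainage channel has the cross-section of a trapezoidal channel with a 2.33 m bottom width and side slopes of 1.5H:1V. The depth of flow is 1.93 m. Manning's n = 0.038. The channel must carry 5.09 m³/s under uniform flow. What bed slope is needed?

With bottom width b = 2.33 m and side slope z = 1.5: A = (b + zy)y = (2.33 + 1.5×1.93)×1.93 = 10.08 m²; P = b + 2y√(1+z²) = 2.33 + 2×1.93×1.803 = 9.289 m.
Hydraulic radius R = A/P = 10.08/9.289 = 1.086 m.
From Manning's equation, S = [nQ / (1 A R^(2/3))]² = [0.038 × 5.09 / (1 × 10.08 × 1.086^(2/3))]² = 0.00033.

S = 0.00033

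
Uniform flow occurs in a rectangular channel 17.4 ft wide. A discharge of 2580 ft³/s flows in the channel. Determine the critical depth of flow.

y_c = 8.81 ft

For a rectangular channel, critical depth y_c = (q²/g)^(1/3) where q = Q/b = 2580/17.4 = 148.3 ft²/s.
So y_c = (148.3²/32.2)^(1/3) = 8.81 ft.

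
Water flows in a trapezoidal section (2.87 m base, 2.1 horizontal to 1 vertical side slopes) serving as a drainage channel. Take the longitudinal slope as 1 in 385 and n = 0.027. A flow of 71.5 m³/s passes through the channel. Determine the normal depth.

y_n = 2.99 m

Manning's equation rearranged: A R^(2/3) = nQ / (1·√S) = 0.027 × 71.5 / (√0.002597) = 37.88.
Try y = 3.5 m: A R^(2/3) = 54.25 — over.
Try y = 2.99 m: A R^(2/3) = 37.89 — ≈ 37.88.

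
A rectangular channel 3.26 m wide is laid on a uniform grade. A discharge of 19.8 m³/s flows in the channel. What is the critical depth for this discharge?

For a rectangular channel, critical depth y_c = (q²/g)^(1/3) where q = Q/b = 19.8/3.26 = 6.074 m²/s.
So y_c = (6.074²/9.81)^(1/3) = 1.56 m.

y_c = 1.56 m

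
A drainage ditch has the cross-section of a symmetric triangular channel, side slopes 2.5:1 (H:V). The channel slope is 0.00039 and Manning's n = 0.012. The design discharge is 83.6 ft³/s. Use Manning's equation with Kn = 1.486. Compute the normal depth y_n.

y_n = 3.23 ft

Manning's equation rearranged: A R^(2/3) = nQ / (1.486·√S) = 0.012 × 83.6 / (1.486 × √0.00039) = 34.19.
Trying y = 3.74 ft: A R^(2/3) = 50.52 — high.
Trying y = 2.3 ft: A R^(2/3) = 13.82 — low.
Trying y = 3.23 ft: A R^(2/3) = 34.17 — ≈ 34.19.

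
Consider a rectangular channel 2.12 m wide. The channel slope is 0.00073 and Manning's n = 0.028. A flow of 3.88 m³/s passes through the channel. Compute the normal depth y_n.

Manning's equation rearranged: A R^(2/3) = nQ / (1·√S) = 0.028 × 3.88 / (√0.00073) = 4.021.
At y = 1.88 m: A R^(2/3) = 3.075 — short.
At y = 2.92 m: A R^(2/3) = 5.235 — over.
At y = 2.34 m: A R^(2/3) = 4.02 — ≈ 4.021.

y_n = 2.34 m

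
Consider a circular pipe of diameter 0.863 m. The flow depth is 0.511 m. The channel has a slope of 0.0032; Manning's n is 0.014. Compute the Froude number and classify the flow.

subcritical

For a circular section of diameter D = 0.863 m at depth y = 0.511 m, the central angle is θ = 2 arccos(1 − 2y/D) = 3.512 rad. Then A = (D²/8)(θ − sin θ) = 0.3607 m² and P = Dθ/2 = 1.516 m.
Hydraulic radius R = A/P = 0.3607/1.516 = 0.238 m.
V = (1/n) R^(2/3) √S = (1/0.014) × 0.238^(2/3) × √0.0032 = 1.552 m/s. Hydraulic depth D_h = A/T = 0.3607/0.8482 = 0.4252 m.
Froude number Fr = V/√(g·D_h) = 1.552/√(9.81×0.4252) = 0.76, which is less than 1, so the flow is subcritical.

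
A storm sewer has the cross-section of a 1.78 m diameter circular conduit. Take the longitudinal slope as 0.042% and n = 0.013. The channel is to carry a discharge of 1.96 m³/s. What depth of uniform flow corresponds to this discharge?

Manning's equation rearranged: A R^(2/3) = nQ / (1·√S) = 0.013 × 1.96 / (√0.00042) = 1.243.
At y = 1.09 m: A R^(2/3) = 1.005 — low.
At y = 1.43 m: A R^(2/3) = 1.424 — high.
At y = 1.27 m: A R^(2/3) = 1.245 — matches.

y_n = 1.27 m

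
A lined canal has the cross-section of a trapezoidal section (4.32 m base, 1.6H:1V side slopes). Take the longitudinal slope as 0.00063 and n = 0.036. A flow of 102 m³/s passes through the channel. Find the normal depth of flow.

y_n = 5.51 m

Manning's equation rearranged: A R^(2/3) = nQ / (1·√S) = 0.036 × 102 / (√0.00063) = 146.3.
At y = 6.08 m: A R^(2/3) = 182.9 — high.
At y = 4.43 m: A R^(2/3) = 90.65 — low.
At y = 5.51 m: A R^(2/3) = 146.6 — ≈ 146.3.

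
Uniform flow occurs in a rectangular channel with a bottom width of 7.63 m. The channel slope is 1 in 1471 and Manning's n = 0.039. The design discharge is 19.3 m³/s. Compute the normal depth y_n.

y_n = 2.76 m

Manning's equation rearranged: A R^(2/3) = nQ / (1·√S) = 0.039 × 19.3 / (√0.0006798) = 28.87.
Trying y = 2.03 m: A R^(2/3) = 18.68 — short.
Trying y = 3.33 m: A R^(2/3) = 37.29 — over.
Trying y = 2.76 m: A R^(2/3) = 28.83 — close enough.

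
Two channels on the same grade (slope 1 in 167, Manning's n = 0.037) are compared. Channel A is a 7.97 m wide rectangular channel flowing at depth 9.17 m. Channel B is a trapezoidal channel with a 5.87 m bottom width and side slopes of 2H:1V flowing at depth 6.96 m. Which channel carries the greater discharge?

Channel A: Flow area A = b·y = 7.97 × 9.17 = 73.08 m². Wetted perimeter P = b + 2y = 7.97 + 2×9.17 = 26.31 m. Hydraulic radius R = A/P = 73.08/26.31 = 2.778 m. Q_A = (1/0.037)·73.08·2.778^(2/3)·√0.005988 = 302 m³/s.
Channel B: With bottom width b = 5.87 m and side slope z = 2: A = (b + zy)y = (5.87 + 2×6.96)×6.96 = 137.7 m²; P = b + 2y√(1+z²) = 5.87 + 2×6.96×2.236 = 37 m. Hydraulic radius R = A/P = 137.7/37 = 3.723 m. Q_B = (1/0.037)·137.7·3.723^(2/3)·√0.005988 = 692 m³/s.
Q_A = 302 m³/s vs Q_B = 692 m³/s, so channel B carries more.

channel B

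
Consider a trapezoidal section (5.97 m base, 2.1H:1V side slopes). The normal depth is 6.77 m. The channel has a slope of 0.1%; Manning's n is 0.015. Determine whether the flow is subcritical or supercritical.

With bottom width b = 5.97 m and side slope z = 2.1: A = (b + zy)y = (5.97 + 2.1×6.77)×6.77 = 136.7 m²; P = b + 2y√(1+z²) = 5.97 + 2×6.77×2.326 = 37.46 m.
Hydraulic radius R = A/P = 136.7/37.46 = 3.648 m.
V = (1/n) R^(2/3) √S = (1/0.015) × 3.648^(2/3) × √0.001 = 4.996 m/s. Hydraulic depth D_h = A/T = 136.7/34.4 = 3.972 m.
Froude number Fr = V/√(g·D_h) = 4.996/√(9.81×3.972) = 0.8, which is less than 1, so the flow is subcritical.

subcritical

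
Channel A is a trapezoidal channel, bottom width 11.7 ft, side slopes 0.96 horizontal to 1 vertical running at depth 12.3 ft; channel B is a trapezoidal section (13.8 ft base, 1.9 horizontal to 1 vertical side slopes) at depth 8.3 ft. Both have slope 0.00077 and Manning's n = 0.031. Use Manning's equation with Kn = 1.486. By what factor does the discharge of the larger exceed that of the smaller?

Channel A: With bottom width b = 11.7 ft and side slope z = 0.96: A = (b + zy)y = (11.7 + 0.96×12.3)×12.3 = 289.1 ft²; P = b + 2y√(1+z²) = 11.7 + 2×12.3×1.386 = 45.8 ft. Hydraulic radius R = A/P = 289.1/45.8 = 6.313 ft. Q_A = (1.486/0.031)·289.1·6.313^(2/3)·√0.00077 = 1314 ft³/s.
Channel B: With bottom width b = 13.8 ft and side slope z = 1.9: A = (b + zy)y = (13.8 + 1.9×8.3)×8.3 = 245.4 ft²; P = b + 2y√(1+z²) = 13.8 + 2×8.3×2.147 = 49.44 ft. Hydraulic radius R = A/P = 245.4/49.44 = 4.964 ft. Q_B = (1.486/0.031)·245.4·4.964^(2/3)·√0.00077 = 950 ft³/s.
The larger discharge is 1314 ft³/s and the smaller is 950 ft³/s; the ratio is 1.38.

1.38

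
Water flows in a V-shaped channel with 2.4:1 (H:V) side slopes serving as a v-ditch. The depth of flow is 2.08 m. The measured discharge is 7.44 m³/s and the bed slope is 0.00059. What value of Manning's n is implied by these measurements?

For a triangular section with side slope z = 2.4: A = zy² = 2.4×2.08² = 10.38 m²; P = 2y√(1+z²) = 2×2.08×2.6 = 10.82 m.
Hydraulic radius R = A/P = 10.38/10.82 = 0.96 m.
Rearranging Manning's equation: n = (1/Q) A R^(2/3) S^(1/2) = (1/7.44) × 10.38 × 0.96^(2/3) × √0.00059 = 0.033.

n = 0.033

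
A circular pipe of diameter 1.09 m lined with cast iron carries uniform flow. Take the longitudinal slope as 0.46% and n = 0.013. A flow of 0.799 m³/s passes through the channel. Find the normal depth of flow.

Manning's equation rearranged: A R^(2/3) = nQ / (1·√S) = 0.013 × 0.799 / (√0.0046) = 0.1531.
Trying y = 0.519 m: A R^(2/3) = 0.1803 — high.
Trying y = 0.473 m: A R^(2/3) = 0.1532 — matches.

y_n = 0.473 m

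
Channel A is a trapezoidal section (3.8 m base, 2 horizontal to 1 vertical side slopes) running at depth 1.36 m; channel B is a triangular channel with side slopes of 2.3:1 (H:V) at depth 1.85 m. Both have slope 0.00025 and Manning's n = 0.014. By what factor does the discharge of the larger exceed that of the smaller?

1.17

Channel A: With bottom width b = 3.8 m and side slope z = 2: A = (b + zy)y = (3.8 + 2×1.36)×1.36 = 8.867 m²; P = b + 2y√(1+z²) = 3.8 + 2×1.36×2.236 = 9.882 m. Hydraulic radius R = A/P = 8.867/9.882 = 0.8973 m. Q_A = (1/0.014)·8.867·0.8973^(2/3)·√0.00025 = 9.317 m³/s.
Channel B: For a triangular section with side slope z = 2.3: A = zy² = 2.3×1.85² = 7.872 m²; P = 2y√(1+z²) = 2×1.85×2.508 = 9.28 m. Hydraulic radius R = A/P = 7.872/9.28 = 0.8483 m. Q_B = (1/0.014)·7.872·0.8483^(2/3)·√0.00025 = 7.967 m³/s.
The larger discharge is 9.317 m³/s and the smaller is 7.967 m³/s; the ratio is 1.17.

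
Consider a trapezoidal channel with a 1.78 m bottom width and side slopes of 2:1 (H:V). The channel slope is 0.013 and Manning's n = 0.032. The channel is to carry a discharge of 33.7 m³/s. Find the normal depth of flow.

y_n = 1.79 m

Manning's equation rearranged: A R^(2/3) = nQ / (1·√S) = 0.032 × 33.7 / (√0.013) = 9.458.
Try y = 1.27 m: A R^(2/3) = 4.47 — low.
Try y = 2.24 m: A R^(2/3) = 15.73 — high.
Try y = 1.79 m: A R^(2/3) = 9.469 — close enough.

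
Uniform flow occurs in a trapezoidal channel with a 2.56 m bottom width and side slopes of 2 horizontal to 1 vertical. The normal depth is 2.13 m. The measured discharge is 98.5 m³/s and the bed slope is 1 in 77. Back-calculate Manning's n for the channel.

With bottom width b = 2.56 m and side slope z = 2: A = (b + zy)y = (2.56 + 2×2.13)×2.13 = 14.53 m²; P = b + 2y√(1+z²) = 2.56 + 2×2.13×2.236 = 12.09 m.
Hydraulic radius R = A/P = 14.53/12.09 = 1.202 m.
Rearranging Manning's equation: n = (1/Q) A R^(2/3) S^(1/2) = (1/98.5) × 14.53 × 1.202^(2/3) × √0.01299 = 0.019.

n = 0.019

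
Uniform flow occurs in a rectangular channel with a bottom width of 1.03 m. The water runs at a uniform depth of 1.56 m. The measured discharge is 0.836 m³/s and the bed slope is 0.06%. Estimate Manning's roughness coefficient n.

Flow area A = b·y = 1.03 × 1.56 = 1.607 m². Wetted perimeter P = b + 2y = 1.03 + 2×1.56 = 4.15 m.
Hydraulic radius R = A/P = 1.607/4.15 = 0.3872 m.
Rearranging Manning's equation: n = (1/Q) A R^(2/3) S^(1/2) = (1/0.836) × 1.607 × 0.3872^(2/3) × √0.0006 = 0.025.

n = 0.025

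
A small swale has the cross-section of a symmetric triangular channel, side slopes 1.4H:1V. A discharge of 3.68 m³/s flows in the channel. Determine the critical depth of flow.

y_c = 1.07 m

At critical depth, Q² T / (g A³) = 1, i.e. A³/T = Q²/g = 3.68²/9.81 = 1.38.
At y = 1.2 m: A³/T = 2.439 — high.
At y = 0.89 m: A³/T = 0.5472 — low.
At y = 1.07 m: A³/T = 1.375 — ≈ 1.38.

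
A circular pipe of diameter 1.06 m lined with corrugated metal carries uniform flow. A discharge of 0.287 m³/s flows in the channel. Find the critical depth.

y_c = 0.294 m

At critical depth, Q² T / (g A³) = 1, i.e. A³/T = Q²/g = 0.287²/9.81 = 0.008396.
Trying y = 0.366 m: A³/T = 0.01957 — too large.
Trying y = 0.241 m: A³/T = 0.003862 — too small.
Trying y = 0.294 m: A³/T = 0.00838 — matches.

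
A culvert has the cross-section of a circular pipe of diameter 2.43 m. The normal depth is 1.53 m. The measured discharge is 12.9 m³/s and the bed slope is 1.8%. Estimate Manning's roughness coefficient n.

n = 0.025

For a circular section of diameter D = 2.43 m at depth y = 1.53 m, the central angle is θ = 2 arccos(1 − 2y/D) = 3.666 rad. Then A = (D²/8)(θ − sin θ) = 3.076 m² and P = Dθ/2 = 4.454 m.
Hydraulic radius R = A/P = 3.076/4.454 = 0.6905 m.
Rearranging Manning's equation: n = (1/Q) A R^(2/3) S^(1/2) = (1/12.9) × 3.076 × 0.6905^(2/3) × √0.018 = 0.025.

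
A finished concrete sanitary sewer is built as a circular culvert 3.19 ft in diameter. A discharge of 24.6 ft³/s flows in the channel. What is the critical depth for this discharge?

y_c = 1.57 ft

At critical depth, Q² T / (g A³) = 1, i.e. A³/T = Q²/g = 24.6²/32.2 = 18.79.
Try y = 1.87 ft: A³/T = 36.74 — high.
Try y = 1.3 ft: A³/T = 9.144 — low.
Try y = 1.57 ft: A³/T = 18.83 — close enough.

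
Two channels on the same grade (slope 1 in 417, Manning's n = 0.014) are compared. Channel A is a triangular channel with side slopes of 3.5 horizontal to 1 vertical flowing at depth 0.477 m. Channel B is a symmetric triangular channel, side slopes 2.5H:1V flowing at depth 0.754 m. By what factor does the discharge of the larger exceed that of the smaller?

Channel A: For a triangular section with side slope z = 3.5: A = zy² = 3.5×0.477² = 0.7964 m²; P = 2y√(1+z²) = 2×0.477×3.64 = 3.473 m. Hydraulic radius R = A/P = 0.7964/3.473 = 0.2293 m. Q_A = (1/0.014)·0.7964·0.2293^(2/3)·√0.002398 = 1.044 m³/s.
Channel B: For a triangular section with side slope z = 2.5: A = zy² = 2.5×0.754² = 1.421 m²; P = 2y√(1+z²) = 2×0.754×2.693 = 4.06 m. Hydraulic radius R = A/P = 1.421/4.06 = 0.35 m. Q_B = (1/0.014)·1.421·0.35^(2/3)·√0.002398 = 2.469 m³/s.
The larger discharge is 2.469 m³/s and the smaller is 1.044 m³/s; the ratio is 2.37.

2.37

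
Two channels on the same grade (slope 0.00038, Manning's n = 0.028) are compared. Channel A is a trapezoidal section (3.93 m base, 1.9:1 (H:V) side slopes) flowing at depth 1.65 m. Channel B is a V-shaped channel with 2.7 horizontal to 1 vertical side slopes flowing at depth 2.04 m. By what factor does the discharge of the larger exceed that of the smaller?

Channel A: With bottom width b = 3.93 m and side slope z = 1.9: A = (b + zy)y = (3.93 + 1.9×1.65)×1.65 = 11.66 m²; P = b + 2y√(1+z²) = 3.93 + 2×1.65×2.147 = 11.02 m. Hydraulic radius R = A/P = 11.66/11.02 = 1.058 m. Q_A = (1/0.028)·11.66·1.058^(2/3)·√0.00038 = 8.428 m³/s.
Channel B: For a triangular section with side slope z = 2.7: A = zy² = 2.7×2.04² = 11.24 m²; P = 2y√(1+z²) = 2×2.04×2.879 = 11.75 m. Hydraulic radius R = A/P = 11.24/11.75 = 0.9565 m. Q_B = (1/0.028)·11.24·0.9565^(2/3)·√0.00038 = 7.594 m³/s.
The larger discharge is 8.428 m³/s and the smaller is 7.594 m³/s; the ratio is 1.11.

1.11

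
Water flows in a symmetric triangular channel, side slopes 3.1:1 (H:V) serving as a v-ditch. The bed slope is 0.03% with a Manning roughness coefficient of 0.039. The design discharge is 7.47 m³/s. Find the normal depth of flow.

Manning's equation rearranged: A R^(2/3) = nQ / (1·√S) = 0.039 × 7.47 / (√0.0003) = 16.82.
Trying y = 2.59 m: A R^(2/3) = 23.9 — high.
Trying y = 2.01 m: A R^(2/3) = 12.16 — low.
Trying y = 2.27 m: A R^(2/3) = 16.82 — ≈ 16.82.

y_n = 2.27 m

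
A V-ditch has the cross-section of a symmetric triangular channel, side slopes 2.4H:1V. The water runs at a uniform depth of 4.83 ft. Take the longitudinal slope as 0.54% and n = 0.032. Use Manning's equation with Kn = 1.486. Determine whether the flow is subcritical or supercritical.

For a triangular section with side slope z = 2.4: A = zy² = 2.4×4.83² = 55.99 ft²; P = 2y√(1+z²) = 2×4.83×2.6 = 25.12 ft.
Hydraulic radius R = A/P = 55.99/25.12 = 2.229 ft.
V = (1.486/n) R^(2/3) √S = (1.486/0.032) × 2.229^(2/3) × √0.0054 = 5.823 ft/s. Hydraulic depth D_h = A/T = 55.99/23.18 = 2.415 ft.
Froude number Fr = V/√(g·D_h) = 5.823/√(32.2×2.415) = 0.66, which is less than 1, so the flow is subcritical.

subcritical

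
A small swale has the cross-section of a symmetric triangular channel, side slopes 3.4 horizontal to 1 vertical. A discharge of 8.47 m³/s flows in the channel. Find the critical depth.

y_c = 1.05 m

At critical depth, Q² T / (g A³) = 1, i.e. A³/T = Q²/g = 8.47²/9.81 = 7.313.
At y = 0.927 m: A³/T = 3.957 — short.
At y = 1.05 m: A³/T = 7.377 — close enough.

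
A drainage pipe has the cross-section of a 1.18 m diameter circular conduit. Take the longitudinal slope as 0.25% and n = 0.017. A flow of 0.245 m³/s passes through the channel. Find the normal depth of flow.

Manning's equation rearranged: A R^(2/3) = nQ / (1·√S) = 0.017 × 0.245 / (√0.0025) = 0.0833.
At y = 0.368 m: A R^(2/3) = 0.1023 — over.
At y = 0.228 m: A R^(2/3) = 0.03957 — short.
At y = 0.331 m: A R^(2/3) = 0.08328 — matches.

y_n = 0.331 m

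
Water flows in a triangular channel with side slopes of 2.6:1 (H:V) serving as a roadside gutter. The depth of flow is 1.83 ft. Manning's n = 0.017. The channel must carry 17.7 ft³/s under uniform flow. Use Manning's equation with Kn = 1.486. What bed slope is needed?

S = 0.000667

For a triangular section with side slope z = 2.6: A = zy² = 2.6×1.83² = 8.707 ft²; P = 2y√(1+z²) = 2×1.83×2.786 = 10.2 ft.
Hydraulic radius R = A/P = 8.707/10.2 = 0.854 ft.
From Manning's equation, S = [nQ / (1.486 A R^(2/3))]² = [0.017 × 17.7 / (1.486 × 8.707 × 0.854^(2/3))]² = 0.000667.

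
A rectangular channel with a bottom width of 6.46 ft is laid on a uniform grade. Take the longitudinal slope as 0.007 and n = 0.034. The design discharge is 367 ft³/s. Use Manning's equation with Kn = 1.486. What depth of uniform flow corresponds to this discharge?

y_n = 8.76 ft

Manning's equation rearranged: A R^(2/3) = nQ / (1.486·√S) = 0.034 × 367 / (1.486 × √0.007) = 100.4.
Try y = 9.8 ft: A R^(2/3) = 114.4 — too large.
Try y = 6.69 ft: A R^(2/3) = 72.62 — too small.
Try y = 8.76 ft: A R^(2/3) = 100.3 — ≈ 100.4.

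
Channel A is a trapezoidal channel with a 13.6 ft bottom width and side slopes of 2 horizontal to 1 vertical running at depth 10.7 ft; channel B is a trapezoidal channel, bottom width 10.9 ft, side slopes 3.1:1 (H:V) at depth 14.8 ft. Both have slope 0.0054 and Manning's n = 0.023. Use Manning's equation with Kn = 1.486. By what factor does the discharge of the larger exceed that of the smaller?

2.65

Channel A: With bottom width b = 13.6 ft and side slope z = 2: A = (b + zy)y = (13.6 + 2×10.7)×10.7 = 374.5 ft²; P = b + 2y√(1+z²) = 13.6 + 2×10.7×2.236 = 61.45 ft. Hydraulic radius R = A/P = 374.5/61.45 = 6.094 ft. Q_A = (1.486/0.023)·374.5·6.094^(2/3)·√0.0054 = 5932 ft³/s.
Channel B: With bottom width b = 10.9 ft and side slope z = 3.1: A = (b + zy)y = (10.9 + 3.1×14.8)×14.8 = 840.3 ft²; P = b + 2y√(1+z²) = 10.9 + 2×14.8×3.257 = 107.3 ft. Hydraulic radius R = A/P = 840.3/107.3 = 7.831 ft. Q_B = (1.486/0.023)·840.3·7.831^(2/3)·√0.0054 = 15730 ft³/s.
The larger discharge is 15730 ft³/s and the smaller is 5932 ft³/s; the ratio is 2.65.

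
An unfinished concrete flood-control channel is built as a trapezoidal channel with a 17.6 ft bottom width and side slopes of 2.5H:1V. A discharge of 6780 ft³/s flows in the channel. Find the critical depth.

At critical depth, Q² T / (g A³) = 1, i.e. A³/T = Q²/g = 6780²/32.2 = 1428000.
Trying y = 7.62 ft: A³/T = 391000 — short.
Trying y = 13.2 ft: A³/T = 3564000 — over.
Trying y = 10.6 ft: A³/T = 1447000 — ≈ 1428000.

y_c = 10.6 ft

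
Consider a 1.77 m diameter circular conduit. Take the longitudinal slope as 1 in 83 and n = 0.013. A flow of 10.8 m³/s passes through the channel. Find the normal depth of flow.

Manning's equation rearranged: A R^(2/3) = nQ / (1·√S) = 0.013 × 10.8 / (√0.01205) = 1.279.
Trying y = 1.45 m: A R^(2/3) = 1.428 — high.
Trying y = 0.949 m: A R^(2/3) = 0.8028 — low.
Trying y = 1.31 m: A R^(2/3) = 1.283 — matches.

y_n = 1.31 m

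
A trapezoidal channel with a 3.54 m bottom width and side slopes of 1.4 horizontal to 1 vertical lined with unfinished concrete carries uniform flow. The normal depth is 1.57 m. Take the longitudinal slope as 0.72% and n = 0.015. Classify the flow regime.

With bottom width b = 3.54 m and side slope z = 1.4: A = (b + zy)y = (3.54 + 1.4×1.57)×1.57 = 9.009 m²; P = b + 2y√(1+z²) = 3.54 + 2×1.57×1.72 = 8.942 m.
Hydraulic radius R = A/P = 9.009/8.942 = 1.007 m.
V = (1/n) R^(2/3) √S = (1/0.015) × 1.007^(2/3) × √0.0072 = 5.685 m/s. Hydraulic depth D_h = A/T = 9.009/7.936 = 1.135 m.
Froude number Fr = V/√(g·D_h) = 5.685/√(9.81×1.135) = 1.7, which is greater than 1, so the flow is supercritical.

supercritical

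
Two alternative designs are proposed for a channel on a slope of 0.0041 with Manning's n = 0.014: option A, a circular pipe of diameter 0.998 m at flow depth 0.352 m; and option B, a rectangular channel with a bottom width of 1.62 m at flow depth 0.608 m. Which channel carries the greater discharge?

channel B

Channel A: For a circular section of diameter D = 0.998 m at depth y = 0.352 m, the central angle is θ = 2 arccos(1 − 2y/D) = 2.544 rad. Then A = (D²/8)(θ − sin θ) = 0.2466 m² and P = Dθ/2 = 1.269 m. Hydraulic radius R = A/P = 0.2466/1.269 = 0.1943 m. Q_A = (1/0.014)·0.2466·0.1943^(2/3)·√0.0041 = 0.3783 m³/s.
Channel B: Flow area A = b·y = 1.62 × 0.608 = 0.985 m². Wetted perimeter P = b + 2y = 1.62 + 2×0.608 = 2.836 m. Hydraulic radius R = A/P = 0.985/2.836 = 0.3473 m. Q_B = (1/0.014)·0.985·0.3473^(2/3)·√0.0041 = 2.226 m³/s.
Q_A = 0.3783 m³/s vs Q_B = 2.226 m³/s, so channel B carries more.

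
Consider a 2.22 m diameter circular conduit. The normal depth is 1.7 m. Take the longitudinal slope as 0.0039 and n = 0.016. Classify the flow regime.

subcritical

For a circular section of diameter D = 2.22 m at depth y = 1.7 m, the central angle is θ = 2 arccos(1 − 2y/D) = 4.262 rad. Then A = (D²/8)(θ − sin θ) = 3.181 m² and P = Dθ/2 = 4.731 m.
Hydraulic radius R = A/P = 3.181/4.731 = 0.6722 m.
V = (1/n) R^(2/3) √S = (1/0.016) × 0.6722^(2/3) × √0.0039 = 2.995 m/s. Hydraulic depth D_h = A/T = 3.181/1.88 = 1.691 m.
Froude number Fr = V/√(g·D_h) = 2.995/√(9.81×1.691) = 0.735, which is less than 1, so the flow is subcritical.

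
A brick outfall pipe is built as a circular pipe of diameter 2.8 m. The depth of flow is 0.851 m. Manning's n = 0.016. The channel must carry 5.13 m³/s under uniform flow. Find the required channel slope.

S = 0.00709

For a circular section of diameter D = 2.8 m at depth y = 0.851 m, the central angle is θ = 2 arccos(1 − 2y/D) = 2.336 rad. Then A = (D²/8)(θ − sin θ) = 1.582 m² and P = Dθ/2 = 3.27 m.
Hydraulic radius R = A/P = 1.582/3.27 = 0.4838 m.
From Manning's equation, S = [nQ / (1 A R^(2/3))]² = [0.016 × 5.13 / (1 × 1.582 × 0.4838^(2/3))]² = 0.00709.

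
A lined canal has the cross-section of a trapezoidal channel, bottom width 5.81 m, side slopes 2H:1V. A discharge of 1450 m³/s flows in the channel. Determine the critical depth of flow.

At critical depth, Q² T / (g A³) = 1, i.e. A³/T = Q²/g = 1450²/9.81 = 214300.
Try y = 10.3 m: A³/T = 428200 — over.
Try y = 6.98 m: A³/T = 77910 — short.
Try y = 8.81 m: A³/T = 214300 — ≈ 214300.

y_c = 8.81 m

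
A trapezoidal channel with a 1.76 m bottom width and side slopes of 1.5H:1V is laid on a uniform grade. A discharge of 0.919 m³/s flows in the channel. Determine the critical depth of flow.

At critical depth, Q² T / (g A³) = 1, i.e. A³/T = Q²/g = 0.919²/9.81 = 0.08609.
Try y = 0.323 m: A³/T = 0.1396 — high.
Try y = 0.279 m: A³/T = 0.08646 — close enough.

y_c = 0.279 m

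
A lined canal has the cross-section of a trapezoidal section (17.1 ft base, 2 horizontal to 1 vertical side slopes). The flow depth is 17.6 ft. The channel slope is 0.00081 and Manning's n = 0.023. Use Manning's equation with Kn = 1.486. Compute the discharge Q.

Q = 7650 ft³/s

With bottom width b = 17.1 ft and side slope z = 2: A = (b + zy)y = (17.1 + 2×17.6)×17.6 = 920.5 ft²; P = b + 2y√(1+z²) = 17.1 + 2×17.6×2.236 = 95.81 ft.
Hydraulic radius R = A/P = 920.5/95.81 = 9.607 ft.
Manning's equation: Q = (1.486/n) A R^(2/3) S^(1/2) = (1.486/0.023) × 920.5 × 9.607^(2/3) × 0.00081^(1/2) = 7650 ft³/s.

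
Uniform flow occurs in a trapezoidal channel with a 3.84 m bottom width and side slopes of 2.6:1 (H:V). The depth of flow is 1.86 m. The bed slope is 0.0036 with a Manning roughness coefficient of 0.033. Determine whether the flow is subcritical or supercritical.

With bottom width b = 3.84 m and side slope z = 2.6: A = (b + zy)y = (3.84 + 2.6×1.86)×1.86 = 16.14 m²; P = b + 2y√(1+z²) = 3.84 + 2×1.86×2.786 = 14.2 m.
Hydraulic radius R = A/P = 16.14/14.2 = 1.136 m.
V = (1/n) R^(2/3) √S = (1/0.033) × 1.136^(2/3) × √0.0036 = 1.98 m/s. Hydraulic depth D_h = A/T = 16.14/13.51 = 1.194 m.
Froude number Fr = V/√(g·D_h) = 1.98/√(9.81×1.194) = 0.578, which is less than 1, so the flow is subcritical.

subcritical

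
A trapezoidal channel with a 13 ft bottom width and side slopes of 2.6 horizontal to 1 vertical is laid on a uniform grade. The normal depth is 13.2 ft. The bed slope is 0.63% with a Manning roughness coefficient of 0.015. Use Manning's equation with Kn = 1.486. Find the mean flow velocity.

V = 29.4 ft/s

With bottom width b = 13 ft and side slope z = 2.6: A = (b + zy)y = (13 + 2.6×13.2)×13.2 = 624.6 ft²; P = b + 2y√(1+z²) = 13 + 2×13.2×2.786 = 86.54 ft.
Hydraulic radius R = A/P = 624.6/86.54 = 7.218 ft.
From Manning's equation, V = (1.486/n) R^(2/3) S^(1/2) = (1.486/0.015) × 7.218^(2/3) × 0.0063^(1/2) = 29.4 ft/s.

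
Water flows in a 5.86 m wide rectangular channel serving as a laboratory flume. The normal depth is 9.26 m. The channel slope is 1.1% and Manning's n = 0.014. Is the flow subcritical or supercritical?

supercritical

Flow area A = b·y = 5.86 × 9.26 = 54.26 m². Wetted perimeter P = b + 2y = 5.86 + 2×9.26 = 24.38 m.
Hydraulic radius R = A/P = 54.26/24.38 = 2.226 m.
V = (1/n) R^(2/3) √S = (1/0.014) × 2.226^(2/3) × √0.011 = 12.77 m/s. Hydraulic depth D_h = A/T = 54.26/5.86 = 9.26 m.
Froude number Fr = V/√(g·D_h) = 12.77/√(9.81×9.26) = 1.34, which is greater than 1, so the flow is supercritical.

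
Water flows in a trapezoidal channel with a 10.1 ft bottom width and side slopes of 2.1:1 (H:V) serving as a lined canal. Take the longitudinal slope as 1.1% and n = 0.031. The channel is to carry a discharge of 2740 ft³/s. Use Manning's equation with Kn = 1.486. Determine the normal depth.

y_n = 7.71 ft

Manning's equation rearranged: A R^(2/3) = nQ / (1.486·√S) = 0.031 × 2740 / (1.486 × √0.011) = 545.
At y = 6.24 ft: A R^(2/3) = 346.4 — short.
At y = 9.58 ft: A R^(2/3) = 879.5 — over.
At y = 7.71 ft: A R^(2/3) = 545.1 — close enough.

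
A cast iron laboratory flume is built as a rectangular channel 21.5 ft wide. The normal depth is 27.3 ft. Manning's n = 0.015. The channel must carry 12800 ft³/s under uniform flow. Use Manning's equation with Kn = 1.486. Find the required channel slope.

Flow area A = b·y = 21.5 × 27.3 = 587 ft². Wetted perimeter P = b + 2y = 21.5 + 2×27.3 = 76.1 ft.
Hydraulic radius R = A/P = 587/76.1 = 7.713 ft.
From Manning's equation, S = [nQ / (1.486 A R^(2/3))]² = [0.015 × 12800 / (1.486 × 587 × 7.713^(2/3))]² = 0.00318.

S = 0.00318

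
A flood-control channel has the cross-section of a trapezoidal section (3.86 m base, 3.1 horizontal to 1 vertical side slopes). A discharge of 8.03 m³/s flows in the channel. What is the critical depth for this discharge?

y_c = 0.637 m

At critical depth, Q² T / (g A³) = 1, i.e. A³/T = Q²/g = 8.03²/9.81 = 6.573.
Try y = 0.521 m: A³/T = 3.274 — short.
Try y = 0.637 m: A³/T = 6.574 — ≈ 6.573.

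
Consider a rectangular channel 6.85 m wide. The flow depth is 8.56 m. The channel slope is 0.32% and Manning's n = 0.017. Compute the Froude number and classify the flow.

subcritical

Flow area A = b·y = 6.85 × 8.56 = 58.64 m². Wetted perimeter P = b + 2y = 6.85 + 2×8.56 = 23.97 m.
Hydraulic radius R = A/P = 58.64/23.97 = 2.446 m.
V = (1/n) R^(2/3) √S = (1/0.017) × 2.446^(2/3) × √0.0032 = 6.041 m/s. Hydraulic depth D_h = A/T = 58.64/6.85 = 8.56 m.
Froude number Fr = V/√(g·D_h) = 6.041/√(9.81×8.56) = 0.659, which is less than 1, so the flow is subcritical.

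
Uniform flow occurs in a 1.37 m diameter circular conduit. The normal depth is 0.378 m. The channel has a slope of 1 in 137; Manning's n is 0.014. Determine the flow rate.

Q = 0.733 m³/s

For a circular section of diameter D = 1.37 m at depth y = 0.378 m, the central angle is θ = 2 arccos(1 − 2y/D) = 2.212 rad. Then A = (D²/8)(θ − sin θ) = 0.331 m² and P = Dθ/2 = 1.515 m.
Hydraulic radius R = A/P = 0.331/1.515 = 0.2184 m.
Manning's equation: Q = (1/n) A R^(2/3) S^(1/2) = (1/0.014) × 0.331 × 0.2184^(2/3) × 0.007299^(1/2) = 0.733 m³/s.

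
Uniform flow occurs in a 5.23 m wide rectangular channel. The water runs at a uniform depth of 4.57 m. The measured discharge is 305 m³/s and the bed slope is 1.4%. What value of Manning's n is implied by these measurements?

Flow area A = b·y = 5.23 × 4.57 = 23.9 m². Wetted perimeter P = b + 2y = 5.23 + 2×4.57 = 14.37 m.
Hydraulic radius R = A/P = 23.9/14.37 = 1.663 m.
Rearranging Manning's equation: n = (1/Q) A R^(2/3) S^(1/2) = (1/305) × 23.9 × 1.663^(2/3) × √0.014 = 0.013.

n = 0.013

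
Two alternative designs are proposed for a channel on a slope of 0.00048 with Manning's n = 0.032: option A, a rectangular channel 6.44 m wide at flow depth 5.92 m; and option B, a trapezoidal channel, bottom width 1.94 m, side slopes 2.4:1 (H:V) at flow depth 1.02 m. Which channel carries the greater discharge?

channel A

Channel A: Flow area A = b·y = 6.44 × 5.92 = 38.12 m². Wetted perimeter P = b + 2y = 6.44 + 2×5.92 = 18.28 m. Hydraulic radius R = A/P = 38.12/18.28 = 2.086 m. Q_A = (1/0.032)·38.12·2.086^(2/3)·√0.00048 = 42.61 m³/s.
Channel B: With bottom width b = 1.94 m and side slope z = 2.4: A = (b + zy)y = (1.94 + 2.4×1.02)×1.02 = 4.476 m²; P = b + 2y√(1+z²) = 1.94 + 2×1.02×2.6 = 7.244 m. Hydraulic radius R = A/P = 4.476/7.244 = 0.6179 m. Q_B = (1/0.032)·4.476·0.6179^(2/3)·√0.00048 = 2.223 m³/s.
Q_A = 42.61 m³/s vs Q_B = 2.223 m³/s, so channel A carries more.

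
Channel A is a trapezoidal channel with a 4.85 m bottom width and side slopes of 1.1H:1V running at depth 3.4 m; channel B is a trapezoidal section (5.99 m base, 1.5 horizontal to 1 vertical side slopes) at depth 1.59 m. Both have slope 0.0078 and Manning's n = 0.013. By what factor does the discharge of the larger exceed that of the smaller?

3.15

Channel A: With bottom width b = 4.85 m and side slope z = 1.1: A = (b + zy)y = (4.85 + 1.1×3.4)×3.4 = 29.21 m²; P = b + 2y√(1+z²) = 4.85 + 2×3.4×1.487 = 14.96 m. Hydraulic radius R = A/P = 29.21/14.96 = 1.952 m. Q_A = (1/0.013)·29.21·1.952^(2/3)·√0.0078 = 309.9 m³/s.
Channel B: With bottom width b = 5.99 m and side slope z = 1.5: A = (b + zy)y = (5.99 + 1.5×1.59)×1.59 = 13.32 m²; P = b + 2y√(1+z²) = 5.99 + 2×1.59×1.803 = 11.72 m. Hydraulic radius R = A/P = 13.32/11.72 = 1.136 m. Q_B = (1/0.013)·13.32·1.136^(2/3)·√0.0078 = 98.49 m³/s.
The larger discharge is 309.9 m³/s and the smaller is 98.49 m³/s; the ratio is 3.15.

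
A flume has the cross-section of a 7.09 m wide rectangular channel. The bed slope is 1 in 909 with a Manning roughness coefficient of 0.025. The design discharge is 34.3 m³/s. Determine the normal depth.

y_n = 2.73 m

Manning's equation rearranged: A R^(2/3) = nQ / (1·√S) = 0.025 × 34.3 / (√0.0011) = 25.85.
Try y = 2.45 m: A R^(2/3) = 22.24 — low.
Try y = 3.28 m: A R^(2/3) = 33.17 — high.
Try y = 2.73 m: A R^(2/3) = 25.84 — matches.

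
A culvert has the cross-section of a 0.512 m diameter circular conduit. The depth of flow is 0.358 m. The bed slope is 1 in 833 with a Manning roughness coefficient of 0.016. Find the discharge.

Q = 0.0947 m³/s

For a circular section of diameter D = 0.512 m at depth y = 0.358 m, the central angle is θ = 2 arccos(1 − 2y/D) = 3.961 rad. Then A = (D²/8)(θ − sin θ) = 0.1538 m² and P = Dθ/2 = 1.014 m.
Hydraulic radius R = A/P = 0.1538/1.014 = 0.1516 m.
Manning's equation: Q = (1/n) A R^(2/3) S^(1/2) = (1/0.016) × 0.1538 × 0.1516^(2/3) × 0.0012^(1/2) = 0.0947 m³/s.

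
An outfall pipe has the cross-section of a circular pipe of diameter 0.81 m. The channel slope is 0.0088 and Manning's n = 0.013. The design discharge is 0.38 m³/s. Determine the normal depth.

y_n = 0.302 m

Manning's equation rearranged: A R^(2/3) = nQ / (1·√S) = 0.013 × 0.38 / (√0.0088) = 0.05266.
Trying y = 0.23 m: A R^(2/3) = 0.03127 — too small.
Trying y = 0.329 m: A R^(2/3) = 0.06158 — too large.
Trying y = 0.302 m: A R^(2/3) = 0.0526 — close enough.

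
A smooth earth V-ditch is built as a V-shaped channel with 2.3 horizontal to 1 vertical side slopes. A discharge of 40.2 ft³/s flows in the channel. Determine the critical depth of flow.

y_c = 1.8 ft

At critical depth, Q² T / (g A³) = 1, i.e. A³/T = Q²/g = 40.2²/32.2 = 50.19.
Try y = 1.53 ft: A³/T = 22.18 — low.
Try y = 2.23 ft: A³/T = 145.9 — high.
Try y = 1.8 ft: A³/T = 49.98 — matches.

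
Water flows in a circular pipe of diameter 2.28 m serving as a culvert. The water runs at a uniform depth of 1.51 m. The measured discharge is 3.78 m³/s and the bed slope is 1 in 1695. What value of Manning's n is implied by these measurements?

n = 0.014

For a circular section of diameter D = 2.28 m at depth y = 1.51 m, the central angle is θ = 2 arccos(1 − 2y/D) = 3.803 rad. Then A = (D²/8)(θ − sin θ) = 2.87 m² and P = Dθ/2 = 4.335 m.
Hydraulic radius R = A/P = 2.87/4.335 = 0.662 m.
Rearranging Manning's equation: n = (1/Q) A R^(2/3) S^(1/2) = (1/3.78) × 2.87 × 0.662^(2/3) × √0.00059 = 0.014.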